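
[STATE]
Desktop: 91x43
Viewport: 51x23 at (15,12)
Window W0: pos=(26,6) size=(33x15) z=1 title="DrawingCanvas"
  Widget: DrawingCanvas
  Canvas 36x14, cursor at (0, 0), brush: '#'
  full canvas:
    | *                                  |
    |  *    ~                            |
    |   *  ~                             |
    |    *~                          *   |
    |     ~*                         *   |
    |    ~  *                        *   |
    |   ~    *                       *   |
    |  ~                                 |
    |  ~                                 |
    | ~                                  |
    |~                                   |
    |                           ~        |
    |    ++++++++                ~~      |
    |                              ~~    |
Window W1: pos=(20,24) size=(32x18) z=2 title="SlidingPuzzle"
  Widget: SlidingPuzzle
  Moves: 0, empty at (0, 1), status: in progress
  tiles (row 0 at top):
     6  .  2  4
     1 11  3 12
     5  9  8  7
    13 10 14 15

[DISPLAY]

           ┃    *~                         ┃       
           ┃     ~*                        ┃       
           ┃    ~  *                       ┃       
           ┃   ~    *                      ┃       
           ┃  ~                            ┃       
           ┃  ~                            ┃       
           ┃ ~                             ┃       
           ┃~                              ┃       
           ┗━━━━━━━━━━━━━━━━━━━━━━━━━━━━━━━┛       
                                                   
                                                   
                                                   
     ┏━━━━━━━━━━━━━━━━━━━━━━━━━━━━━━┓              
     ┃ SlidingPuzzle                ┃              
     ┠──────────────────────────────┨              
     ┃┌────┬────┬────┬────┐         ┃              
     ┃│  6 │    │  2 │  4 │         ┃              
     ┃├────┼────┼────┼────┤         ┃              
     ┃│  1 │ 11 │  3 │ 12 │         ┃              
     ┃├────┼────┼────┼────┤         ┃              
     ┃│  5 │  9 │  8 │  7 │         ┃              
     ┃├────┼────┼────┼────┤         ┃              
     ┃│ 13 │ 10 │ 14 │ 15 │         ┃              


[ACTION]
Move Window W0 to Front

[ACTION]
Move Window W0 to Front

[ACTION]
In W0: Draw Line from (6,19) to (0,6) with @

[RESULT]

           ┃    *~      @@                 ┃       
           ┃     ~*       @@               ┃       
           ┃    ~  *        @@             ┃       
           ┃   ~    *         @@           ┃       
           ┃  ~                            ┃       
           ┃  ~                            ┃       
           ┃ ~                             ┃       
           ┃~                              ┃       
           ┗━━━━━━━━━━━━━━━━━━━━━━━━━━━━━━━┛       
                                                   
                                                   
                                                   
     ┏━━━━━━━━━━━━━━━━━━━━━━━━━━━━━━┓              
     ┃ SlidingPuzzle                ┃              
     ┠──────────────────────────────┨              
     ┃┌────┬────┬────┬────┐         ┃              
     ┃│  6 │    │  2 │  4 │         ┃              
     ┃├────┼────┼────┼────┤         ┃              
     ┃│  1 │ 11 │  3 │ 12 │         ┃              
     ┃├────┼────┼────┼────┤         ┃              
     ┃│  5 │  9 │  8 │  7 │         ┃              
     ┃├────┼────┼────┼────┤         ┃              
     ┃│ 13 │ 10 │ 14 │ 15 │         ┃              


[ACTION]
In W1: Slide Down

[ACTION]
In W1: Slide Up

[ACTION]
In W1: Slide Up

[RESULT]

           ┃    *~      @@                 ┃       
           ┃     ~*       @@               ┃       
           ┃    ~  *        @@             ┃       
           ┃   ~    *         @@           ┃       
           ┃  ~                            ┃       
           ┃  ~                            ┃       
           ┃ ~                             ┃       
           ┃~                              ┃       
           ┗━━━━━━━━━━━━━━━━━━━━━━━━━━━━━━━┛       
                                                   
                                                   
                                                   
     ┏━━━━━━━━━━━━━━━━━━━━━━━━━━━━━━┓              
     ┃ SlidingPuzzle                ┃              
     ┠──────────────────────────────┨              
     ┃┌────┬────┬────┬────┐         ┃              
     ┃│  6 │ 11 │  2 │  4 │         ┃              
     ┃├────┼────┼────┼────┤         ┃              
     ┃│  1 │  9 │  3 │ 12 │         ┃              
     ┃├────┼────┼────┼────┤         ┃              
     ┃│  5 │    │  8 │  7 │         ┃              
     ┃├────┼────┼────┼────┤         ┃              
     ┃│ 13 │ 10 │ 14 │ 15 │         ┃              


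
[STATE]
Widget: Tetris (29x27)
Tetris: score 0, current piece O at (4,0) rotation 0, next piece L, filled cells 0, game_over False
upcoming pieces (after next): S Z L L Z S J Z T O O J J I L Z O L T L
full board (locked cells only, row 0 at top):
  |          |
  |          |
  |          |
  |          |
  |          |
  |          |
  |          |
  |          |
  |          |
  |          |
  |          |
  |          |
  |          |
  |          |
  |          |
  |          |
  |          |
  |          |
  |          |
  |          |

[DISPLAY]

    ▓▓    │Next:             
    ▓▓    │  ▒               
          │▒▒▒               
          │                  
          │                  
          │                  
          │Score:            
          │0                 
          │                  
          │                  
          │                  
          │                  
          │                  
          │                  
          │                  
          │                  
          │                  
          │                  
          │                  
          │                  
          │                  
          │                  
          │                  
          │                  
          │                  
          │                  
          │                  


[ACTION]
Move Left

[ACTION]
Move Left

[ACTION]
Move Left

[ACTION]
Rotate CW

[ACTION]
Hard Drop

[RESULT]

     ▒    │Next:             
   ▒▒▒    │ ░░               
          │░░                
          │                  
          │                  
          │                  
          │Score:            
          │0                 
          │                  
          │                  
          │                  
          │                  
          │                  
          │                  
          │                  
          │                  
          │                  
          │                  
 ▓▓       │                  
 ▓▓       │                  
          │                  
          │                  
          │                  
          │                  
          │                  
          │                  
          │                  


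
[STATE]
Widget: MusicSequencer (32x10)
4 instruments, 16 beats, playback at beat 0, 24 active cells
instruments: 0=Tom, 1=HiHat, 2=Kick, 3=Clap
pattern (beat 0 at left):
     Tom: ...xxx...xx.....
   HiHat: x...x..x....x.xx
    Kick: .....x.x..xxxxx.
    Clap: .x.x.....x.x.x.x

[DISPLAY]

      ▼123456789012345          
   Tom···███···██·····          
 HiHat█···█··█····█·██          
  Kick·····█·█··█████·          
  Clap·█·█·····█·█·█·█          
                                
                                
                                
                                
                                


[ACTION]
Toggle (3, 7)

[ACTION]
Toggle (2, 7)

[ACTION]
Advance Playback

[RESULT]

      0▼23456789012345          
   Tom···███···██·····          
 HiHat█···█··█····█·██          
  Kick·····█····█████·          
  Clap·█·█···█·█·█·█·█          
                                
                                
                                
                                
                                


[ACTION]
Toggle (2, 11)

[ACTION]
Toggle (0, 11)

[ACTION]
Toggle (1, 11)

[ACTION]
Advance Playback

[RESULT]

      01▼3456789012345          
   Tom···███···███····          
 HiHat█···█··█···██·██          
  Kick·····█····█·███·          
  Clap·█·█···█·█·█·█·█          
                                
                                
                                
                                
                                


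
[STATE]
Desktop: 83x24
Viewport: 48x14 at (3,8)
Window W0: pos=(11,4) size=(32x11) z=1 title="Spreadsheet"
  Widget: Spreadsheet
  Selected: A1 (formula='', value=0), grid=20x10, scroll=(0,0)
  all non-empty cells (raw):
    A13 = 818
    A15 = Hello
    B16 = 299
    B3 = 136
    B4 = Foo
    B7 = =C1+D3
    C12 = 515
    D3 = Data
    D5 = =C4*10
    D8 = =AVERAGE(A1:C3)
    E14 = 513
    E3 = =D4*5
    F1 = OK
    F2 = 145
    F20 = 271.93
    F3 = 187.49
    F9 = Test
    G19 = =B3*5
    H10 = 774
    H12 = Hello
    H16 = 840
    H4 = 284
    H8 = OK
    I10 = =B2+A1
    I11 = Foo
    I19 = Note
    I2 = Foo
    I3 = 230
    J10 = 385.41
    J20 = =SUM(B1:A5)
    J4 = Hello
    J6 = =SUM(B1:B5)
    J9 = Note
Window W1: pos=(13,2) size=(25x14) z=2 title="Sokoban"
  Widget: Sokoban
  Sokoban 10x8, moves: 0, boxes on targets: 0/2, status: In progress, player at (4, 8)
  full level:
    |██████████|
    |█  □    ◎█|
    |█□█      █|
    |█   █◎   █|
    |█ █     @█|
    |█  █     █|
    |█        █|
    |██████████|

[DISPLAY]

        ┃ ┃█   █◎   █             ┃    ┃        
        ┃-┃█ █     @█             ┃----┃        
        ┃ ┃█  █     █             ┃ 0  ┃        
        ┃ ┃█        █             ┃ 0  ┃        
        ┃ ┃██████████             ┃ 0Da┃        
        ┃ ┃Moves: 0  0/2          ┃ 0  ┃        
        ┗━┃                       ┃━━━━┛        
          ┗━━━━━━━━━━━━━━━━━━━━━━━┛             
                                                
                                                
                                                
                                                
                                                
                                                


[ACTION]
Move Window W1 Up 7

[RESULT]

        ┃ ┃█  █     █             ┃    ┃        
        ┃-┃█        █             ┃----┃        
        ┃ ┃██████████             ┃ 0  ┃        
        ┃ ┃Moves: 0  0/2          ┃ 0  ┃        
        ┃ ┃                       ┃ 0Da┃        
        ┃ ┗━━━━━━━━━━━━━━━━━━━━━━━┛ 0  ┃        
        ┗━━━━━━━━━━━━━━━━━━━━━━━━━━━━━━┛        
                                                
                                                
                                                
                                                
                                                
                                                
                                                


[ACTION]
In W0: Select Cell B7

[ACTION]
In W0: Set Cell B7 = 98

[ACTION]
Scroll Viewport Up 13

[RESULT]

          ┏━━━━━━━━━━━━━━━━━━━━━━━┓             
          ┃ Sokoban               ┃             
          ┠───────────────────────┨             
          ┃██████████             ┃             
        ┏━┃█  □    ◎█             ┃━━━━┓        
        ┃ ┃█□█      █             ┃    ┃        
        ┠─┃█   █◎   █             ┃────┨        
        ┃B┃█ █     @█             ┃    ┃        
        ┃ ┃█  █     █             ┃    ┃        
        ┃-┃█        █             ┃----┃        
        ┃ ┃██████████             ┃ 0  ┃        
        ┃ ┃Moves: 0  0/2          ┃ 0  ┃        
        ┃ ┃                       ┃ 0Da┃        
        ┃ ┗━━━━━━━━━━━━━━━━━━━━━━━┛ 0  ┃        


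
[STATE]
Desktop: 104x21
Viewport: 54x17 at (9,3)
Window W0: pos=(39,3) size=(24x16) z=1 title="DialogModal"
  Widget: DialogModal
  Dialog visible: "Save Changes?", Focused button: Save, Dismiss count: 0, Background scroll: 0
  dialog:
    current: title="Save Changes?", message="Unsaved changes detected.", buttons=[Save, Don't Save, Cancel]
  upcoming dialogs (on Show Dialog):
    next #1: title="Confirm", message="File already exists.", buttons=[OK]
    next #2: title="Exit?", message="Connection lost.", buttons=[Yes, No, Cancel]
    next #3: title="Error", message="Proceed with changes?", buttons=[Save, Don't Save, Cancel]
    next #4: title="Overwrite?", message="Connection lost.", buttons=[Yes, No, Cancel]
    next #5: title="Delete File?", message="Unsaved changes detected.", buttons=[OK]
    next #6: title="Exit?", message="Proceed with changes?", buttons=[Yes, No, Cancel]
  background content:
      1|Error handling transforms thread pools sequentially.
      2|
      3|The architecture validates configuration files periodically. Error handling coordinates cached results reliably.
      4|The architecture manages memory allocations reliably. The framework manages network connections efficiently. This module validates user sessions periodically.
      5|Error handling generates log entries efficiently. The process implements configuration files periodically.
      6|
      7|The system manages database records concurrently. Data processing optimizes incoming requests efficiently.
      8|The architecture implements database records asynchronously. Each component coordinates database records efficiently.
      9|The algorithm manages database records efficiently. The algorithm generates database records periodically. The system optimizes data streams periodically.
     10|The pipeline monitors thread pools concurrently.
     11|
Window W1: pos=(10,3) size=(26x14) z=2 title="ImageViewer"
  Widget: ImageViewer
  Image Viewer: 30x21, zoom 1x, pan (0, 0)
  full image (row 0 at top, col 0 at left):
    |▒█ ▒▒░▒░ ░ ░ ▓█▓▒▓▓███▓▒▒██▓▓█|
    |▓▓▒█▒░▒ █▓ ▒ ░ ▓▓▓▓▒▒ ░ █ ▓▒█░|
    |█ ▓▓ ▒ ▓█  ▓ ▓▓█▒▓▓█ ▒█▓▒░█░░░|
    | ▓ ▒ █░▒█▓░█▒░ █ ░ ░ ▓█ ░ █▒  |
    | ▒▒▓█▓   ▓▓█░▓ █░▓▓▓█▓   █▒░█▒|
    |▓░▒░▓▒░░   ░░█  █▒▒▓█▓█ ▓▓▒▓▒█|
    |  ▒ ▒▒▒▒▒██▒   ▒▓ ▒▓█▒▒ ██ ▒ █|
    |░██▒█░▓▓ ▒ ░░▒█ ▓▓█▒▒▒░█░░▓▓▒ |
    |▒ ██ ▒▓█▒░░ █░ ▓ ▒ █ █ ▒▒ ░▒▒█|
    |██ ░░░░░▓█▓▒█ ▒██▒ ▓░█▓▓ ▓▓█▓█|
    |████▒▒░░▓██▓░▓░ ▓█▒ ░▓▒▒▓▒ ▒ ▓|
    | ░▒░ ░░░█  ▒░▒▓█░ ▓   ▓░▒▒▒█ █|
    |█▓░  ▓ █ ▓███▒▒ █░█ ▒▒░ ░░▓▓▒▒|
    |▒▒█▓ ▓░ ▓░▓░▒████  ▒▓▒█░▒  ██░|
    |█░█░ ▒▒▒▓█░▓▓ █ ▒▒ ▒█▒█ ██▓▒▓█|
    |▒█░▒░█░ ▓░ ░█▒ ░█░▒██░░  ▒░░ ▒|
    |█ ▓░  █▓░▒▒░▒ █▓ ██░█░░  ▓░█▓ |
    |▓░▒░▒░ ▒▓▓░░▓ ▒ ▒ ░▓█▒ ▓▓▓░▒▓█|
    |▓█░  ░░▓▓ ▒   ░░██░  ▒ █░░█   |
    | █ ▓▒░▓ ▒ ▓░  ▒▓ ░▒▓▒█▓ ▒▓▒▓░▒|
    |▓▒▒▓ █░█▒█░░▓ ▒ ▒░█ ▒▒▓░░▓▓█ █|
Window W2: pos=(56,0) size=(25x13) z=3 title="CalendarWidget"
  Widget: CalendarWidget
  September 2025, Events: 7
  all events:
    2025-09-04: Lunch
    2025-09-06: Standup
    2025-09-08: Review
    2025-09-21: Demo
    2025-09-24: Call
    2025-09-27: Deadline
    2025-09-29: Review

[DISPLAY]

 ┏━━━━━━━━━━━━━━━━━━━━━━━━┓   ┏━━━━━━━━━━━━━━━━┃     S
 ┃ ImageViewer            ┃   ┃ DialogModal    ┃Mo Tu 
 ┠────────────────────────┨   ┠────────────────┃ 1  2 
 ┃▒█ ▒▒░▒░ ░ ░ ▓█▓▒▓▓███▓▒┃   ┃Error handling t┃ 8*  9
 ┃▓▓▒█▒░▒ █▓ ▒ ░ ▓▓▓▓▒▒ ░ ┃   ┃                ┃15 16 
 ┃█ ▓▓ ▒ ▓█  ▓ ▓▓█▒▓▓█ ▒█▓┃   ┃The architecture┃22 23 
 ┃ ▓ ▒ █░▒█▓░█▒░ █ ░ ░ ▓█ ┃   ┃Th┌─────────────┃29* 30
 ┃ ▒▒▓█▓   ▓▓█░▓ █░▓▓▓█▓  ┃   ┃Er│ Save Changes┃      
 ┃▓░▒░▓▒░░   ░░█  █▒▒▓█▓█ ┃   ┃  │Unsaved chang┃      
 ┃  ▒ ▒▒▒▒▒██▒   ▒▓ ▒▓█▒▒ ┃   ┃Th│[Save]  Don't┗━━━━━━
 ┃░██▒█░▓▓ ▒ ░░▒█ ▓▓█▒▒▒░█┃   ┃Th└────────────────┘le┃
 ┃▒ ██ ▒▓█▒░░ █░ ▓ ▒ █ █ ▒┃   ┃The algorithm manages ┃
 ┃██ ░░░░░▓█▓▒█ ▒██▒ ▓░█▓▓┃   ┃The pipeline monitors ┃
 ┗━━━━━━━━━━━━━━━━━━━━━━━━┛   ┃                      ┃
                              ┃                      ┃
                              ┗━━━━━━━━━━━━━━━━━━━━━━┛
                                                      


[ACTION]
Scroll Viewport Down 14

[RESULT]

 ┃ ImageViewer            ┃   ┃ DialogModal    ┃Mo Tu 
 ┠────────────────────────┨   ┠────────────────┃ 1  2 
 ┃▒█ ▒▒░▒░ ░ ░ ▓█▓▒▓▓███▓▒┃   ┃Error handling t┃ 8*  9
 ┃▓▓▒█▒░▒ █▓ ▒ ░ ▓▓▓▓▒▒ ░ ┃   ┃                ┃15 16 
 ┃█ ▓▓ ▒ ▓█  ▓ ▓▓█▒▓▓█ ▒█▓┃   ┃The architecture┃22 23 
 ┃ ▓ ▒ █░▒█▓░█▒░ █ ░ ░ ▓█ ┃   ┃Th┌─────────────┃29* 30
 ┃ ▒▒▓█▓   ▓▓█░▓ █░▓▓▓█▓  ┃   ┃Er│ Save Changes┃      
 ┃▓░▒░▓▒░░   ░░█  █▒▒▓█▓█ ┃   ┃  │Unsaved chang┃      
 ┃  ▒ ▒▒▒▒▒██▒   ▒▓ ▒▓█▒▒ ┃   ┃Th│[Save]  Don't┗━━━━━━
 ┃░██▒█░▓▓ ▒ ░░▒█ ▓▓█▒▒▒░█┃   ┃Th└────────────────┘le┃
 ┃▒ ██ ▒▓█▒░░ █░ ▓ ▒ █ █ ▒┃   ┃The algorithm manages ┃
 ┃██ ░░░░░▓█▓▒█ ▒██▒ ▓░█▓▓┃   ┃The pipeline monitors ┃
 ┗━━━━━━━━━━━━━━━━━━━━━━━━┛   ┃                      ┃
                              ┃                      ┃
                              ┗━━━━━━━━━━━━━━━━━━━━━━┛
                                                      
                                                      


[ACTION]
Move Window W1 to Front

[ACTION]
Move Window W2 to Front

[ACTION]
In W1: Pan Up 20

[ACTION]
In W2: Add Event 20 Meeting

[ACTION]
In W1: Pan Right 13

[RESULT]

 ┃ ImageViewer            ┃   ┃ DialogModal    ┃Mo Tu 
 ┠────────────────────────┨   ┠────────────────┃ 1  2 
 ┃▓█▓▒▓▓███▓▒▒██▓▓█       ┃   ┃Error handling t┃ 8*  9
 ┃░ ▓▓▓▓▒▒ ░ █ ▓▒█░       ┃   ┃                ┃15 16 
 ┃▓▓█▒▓▓█ ▒█▓▒░█░░░       ┃   ┃The architecture┃22 23 
 ┃░ █ ░ ░ ▓█ ░ █▒         ┃   ┃Th┌─────────────┃29* 30
 ┃▓ █░▓▓▓█▓   █▒░█▒       ┃   ┃Er│ Save Changes┃      
 ┃█  █▒▒▓█▓█ ▓▓▒▓▒█       ┃   ┃  │Unsaved chang┃      
 ┃  ▒▓ ▒▓█▒▒ ██ ▒ █       ┃   ┃Th│[Save]  Don't┗━━━━━━
 ┃▒█ ▓▓█▒▒▒░█░░▓▓▒        ┃   ┃Th└────────────────┘le┃
 ┃░ ▓ ▒ █ █ ▒▒ ░▒▒█       ┃   ┃The algorithm manages ┃
 ┃ ▒██▒ ▓░█▓▓ ▓▓█▓█       ┃   ┃The pipeline monitors ┃
 ┗━━━━━━━━━━━━━━━━━━━━━━━━┛   ┃                      ┃
                              ┃                      ┃
                              ┗━━━━━━━━━━━━━━━━━━━━━━┛
                                                      
                                                      


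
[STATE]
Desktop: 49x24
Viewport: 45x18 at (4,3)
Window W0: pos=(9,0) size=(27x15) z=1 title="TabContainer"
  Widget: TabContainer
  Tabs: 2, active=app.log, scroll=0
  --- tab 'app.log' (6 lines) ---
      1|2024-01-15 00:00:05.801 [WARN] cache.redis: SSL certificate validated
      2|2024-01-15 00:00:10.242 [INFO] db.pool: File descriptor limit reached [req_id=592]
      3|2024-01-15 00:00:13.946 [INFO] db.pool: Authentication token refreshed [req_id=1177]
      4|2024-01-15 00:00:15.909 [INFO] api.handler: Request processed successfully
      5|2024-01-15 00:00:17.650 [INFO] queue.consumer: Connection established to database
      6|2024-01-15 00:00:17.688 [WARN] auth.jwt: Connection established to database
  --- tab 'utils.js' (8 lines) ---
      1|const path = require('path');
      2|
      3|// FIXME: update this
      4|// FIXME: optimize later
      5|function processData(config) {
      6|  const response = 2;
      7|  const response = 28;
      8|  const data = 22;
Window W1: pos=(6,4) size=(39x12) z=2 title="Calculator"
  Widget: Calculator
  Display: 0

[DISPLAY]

     ┃[app.log]│ utils.js      ┃             
  ┏━━━━━━━━━━━━━━━━━━━━━━━━━━━━━━━━━━━━━┓    
  ┃ Calculator                          ┃    
  ┠─────────────────────────────────────┨    
  ┃                                    0┃    
  ┃┌───┬───┬───┬───┐                    ┃    
  ┃│ 7 │ 8 │ 9 │ ÷ │                    ┃    
  ┃├───┼───┼───┼───┤                    ┃    
  ┃│ 4 │ 5 │ 6 │ × │                    ┃    
  ┃├───┼───┼───┼───┤                    ┃    
  ┃│ 1 │ 2 │ 3 │ - │                    ┃    
  ┃└───┴───┴───┴───┘                    ┃    
  ┗━━━━━━━━━━━━━━━━━━━━━━━━━━━━━━━━━━━━━┛    
                                             
                                             
                                             
                                             
                                             


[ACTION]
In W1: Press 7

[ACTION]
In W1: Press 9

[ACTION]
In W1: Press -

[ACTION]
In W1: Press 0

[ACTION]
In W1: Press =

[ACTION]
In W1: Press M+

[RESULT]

     ┃[app.log]│ utils.js      ┃             
  ┏━━━━━━━━━━━━━━━━━━━━━━━━━━━━━━━━━━━━━┓    
  ┃ Calculator                          ┃    
  ┠─────────────────────────────────────┨    
  ┃                                   79┃    
  ┃┌───┬───┬───┬───┐                    ┃    
  ┃│ 7 │ 8 │ 9 │ ÷ │                    ┃    
  ┃├───┼───┼───┼───┤                    ┃    
  ┃│ 4 │ 5 │ 6 │ × │                    ┃    
  ┃├───┼───┼───┼───┤                    ┃    
  ┃│ 1 │ 2 │ 3 │ - │                    ┃    
  ┃└───┴───┴───┴───┘                    ┃    
  ┗━━━━━━━━━━━━━━━━━━━━━━━━━━━━━━━━━━━━━┛    
                                             
                                             
                                             
                                             
                                             


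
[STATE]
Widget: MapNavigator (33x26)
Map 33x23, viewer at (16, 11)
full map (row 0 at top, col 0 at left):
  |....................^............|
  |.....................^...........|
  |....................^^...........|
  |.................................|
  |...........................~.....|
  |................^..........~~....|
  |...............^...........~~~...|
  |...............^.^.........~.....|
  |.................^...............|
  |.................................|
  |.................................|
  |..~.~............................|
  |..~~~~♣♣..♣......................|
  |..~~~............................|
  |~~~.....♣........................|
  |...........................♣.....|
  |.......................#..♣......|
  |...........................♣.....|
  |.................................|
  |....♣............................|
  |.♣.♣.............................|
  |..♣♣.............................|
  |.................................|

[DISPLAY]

                                 
                                 
....................^............
.....................^...........
....................^^...........
.................................
...........................~.....
................^..........~~....
...............^...........~~~...
...............^.^.........~.....
.................^...............
.................................
.................................
..~.~...........@................
..~~~~♣♣..♣......................
..~~~............................
~~~.....♣........................
...........................♣.....
.......................#..♣......
...........................♣.....
.................................
....♣............................
.♣.♣.............................
..♣♣.............................
.................................
                                 


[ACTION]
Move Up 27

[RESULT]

                                 
                                 
                                 
                                 
                                 
                                 
                                 
                                 
                                 
                                 
                                 
                                 
                                 
................@...^............
.....................^...........
....................^^...........
.................................
...........................~.....
................^..........~~....
...............^...........~~~...
...............^.^.........~.....
.................^...............
.................................
.................................
..~.~............................
..~~~~♣♣..♣......................


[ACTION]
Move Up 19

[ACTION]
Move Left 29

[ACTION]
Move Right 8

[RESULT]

                                 
                                 
                                 
                                 
                                 
                                 
                                 
                                 
                                 
                                 
                                 
                                 
                                 
        ........@...........^....
        .....................^...
        ....................^^...
        .........................
        .........................
        ................^........
        ...............^.........
        ...............^.^.......
        .................^.......
        .........................
        .........................
        ..~.~....................
        ..~~~~♣♣..♣..............


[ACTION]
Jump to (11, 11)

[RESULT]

                                 
                                 
     ....................^.......
     .....................^......
     ....................^^......
     ............................
     ...........................~
     ................^..........~
     ...............^...........~
     ...............^.^.........~
     .................^..........
     ............................
     ............................
     ..~.~......@................
     ..~~~~♣♣..♣.................
     ..~~~.......................
     ~~~.....♣...................
     ...........................♣
     .......................#..♣.
     ...........................♣
     ............................
     ....♣.......................
     .♣.♣........................
     ..♣♣........................
     ............................
                                 


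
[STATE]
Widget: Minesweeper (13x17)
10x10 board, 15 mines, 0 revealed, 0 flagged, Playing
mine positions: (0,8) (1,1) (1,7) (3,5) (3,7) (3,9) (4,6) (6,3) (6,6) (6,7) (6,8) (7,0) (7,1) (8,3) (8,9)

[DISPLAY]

■■■■■■■■■■   
■■■■■■■■■■   
■■■■■■■■■■   
■■■■■■■■■■   
■■■■■■■■■■   
■■■■■■■■■■   
■■■■■■■■■■   
■■■■■■■■■■   
■■■■■■■■■■   
■■■■■■■■■■   
             
             
             
             
             
             
             


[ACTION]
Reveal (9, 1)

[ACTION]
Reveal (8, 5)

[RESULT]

■■■■■■■■■■   
■■■■■■■■■■   
■■■■■■■■■■   
■■■■■■■■■■   
■■■■■■■■■■   
■■■■■■■■■■   
■■■■■■■■■■   
■■■■21233■   
222■1   1■   
  1■1   1■   
             
             
             
             
             
             
             


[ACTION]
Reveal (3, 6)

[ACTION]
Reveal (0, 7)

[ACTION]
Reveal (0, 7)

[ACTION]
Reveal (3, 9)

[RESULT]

■■■■■■■2✹■   
■✹■■■■■✹■■   
■■■■■■■■■■   
■■■■■✹3✹■✹   
■■■■■■✹■■■   
■■■■■■■■■■   
■■■✹■■✹✹✹■   
✹✹■■21233■   
222✹1   1✹   
  1■1   1■   
             
             
             
             
             
             
             


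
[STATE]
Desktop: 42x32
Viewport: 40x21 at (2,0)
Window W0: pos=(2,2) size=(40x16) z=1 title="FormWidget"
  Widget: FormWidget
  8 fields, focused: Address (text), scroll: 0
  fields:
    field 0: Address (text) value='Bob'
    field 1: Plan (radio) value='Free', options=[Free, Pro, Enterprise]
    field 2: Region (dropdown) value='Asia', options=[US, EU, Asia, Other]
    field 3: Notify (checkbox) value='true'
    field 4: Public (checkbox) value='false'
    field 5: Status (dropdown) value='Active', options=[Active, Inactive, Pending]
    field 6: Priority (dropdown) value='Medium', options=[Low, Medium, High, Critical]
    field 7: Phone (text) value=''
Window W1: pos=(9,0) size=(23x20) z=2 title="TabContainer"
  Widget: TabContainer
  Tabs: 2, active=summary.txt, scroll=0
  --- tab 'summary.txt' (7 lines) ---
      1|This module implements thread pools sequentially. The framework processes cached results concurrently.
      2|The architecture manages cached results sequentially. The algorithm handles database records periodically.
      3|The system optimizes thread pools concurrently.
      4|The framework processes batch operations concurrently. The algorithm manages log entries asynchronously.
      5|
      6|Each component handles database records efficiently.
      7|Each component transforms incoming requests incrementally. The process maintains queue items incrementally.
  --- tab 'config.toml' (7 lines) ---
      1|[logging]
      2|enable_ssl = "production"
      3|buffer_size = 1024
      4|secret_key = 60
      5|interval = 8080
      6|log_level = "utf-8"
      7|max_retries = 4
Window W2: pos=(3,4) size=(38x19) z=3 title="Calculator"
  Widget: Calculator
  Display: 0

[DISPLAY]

       ┏━━━━━━━━━━━━━━━━━━━━━┓          
       ┃ TabContainer        ┃          
┏━━━━━━┠─────────────────────┨━━━━━━━━━┓
┃ FormW┃[summary.txt]│ config┃         ┃
┠┏━━━━━━━━━━━━━━━━━━━━━━━━━━━━━━━━━━━━┓┨
┃┃ Calculator                         ┃┃
┃┠────────────────────────────────────┨┃
┃┃                                   0┃┃
┃┃┌───┬───┬───┬───┐                   ┃┃
┃┃│ 7 │ 8 │ 9 │ ÷ │                   ┃┃
┃┃├───┼───┼───┼───┤                   ┃┃
┃┃│ 4 │ 5 │ 6 │ × │                   ┃┃
┃┃├───┼───┼───┼───┤                   ┃┃
┃┃│ 1 │ 2 │ 3 │ - │                   ┃┃
┃┃├───┼───┼───┼───┤                   ┃┃
┃┃│ 0 │ . │ = │ + │                   ┃┃
┃┃├───┼───┼───┼───┤                   ┃┃
┗┃│ C │ MC│ MR│ M+│                   ┃┛
 ┃└───┴───┴───┴───┘                   ┃ 
 ┃                                    ┃ 
 ┃                                    ┃ 


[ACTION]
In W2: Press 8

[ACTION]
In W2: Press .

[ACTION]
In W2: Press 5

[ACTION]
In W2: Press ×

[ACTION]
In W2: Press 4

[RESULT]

       ┏━━━━━━━━━━━━━━━━━━━━━┓          
       ┃ TabContainer        ┃          
┏━━━━━━┠─────────────────────┨━━━━━━━━━┓
┃ FormW┃[summary.txt]│ config┃         ┃
┠┏━━━━━━━━━━━━━━━━━━━━━━━━━━━━━━━━━━━━┓┨
┃┃ Calculator                         ┃┃
┃┠────────────────────────────────────┨┃
┃┃                                   4┃┃
┃┃┌───┬───┬───┬───┐                   ┃┃
┃┃│ 7 │ 8 │ 9 │ ÷ │                   ┃┃
┃┃├───┼───┼───┼───┤                   ┃┃
┃┃│ 4 │ 5 │ 6 │ × │                   ┃┃
┃┃├───┼───┼───┼───┤                   ┃┃
┃┃│ 1 │ 2 │ 3 │ - │                   ┃┃
┃┃├───┼───┼───┼───┤                   ┃┃
┃┃│ 0 │ . │ = │ + │                   ┃┃
┃┃├───┼───┼───┼───┤                   ┃┃
┗┃│ C │ MC│ MR│ M+│                   ┃┛
 ┃└───┴───┴───┴───┘                   ┃ 
 ┃                                    ┃ 
 ┃                                    ┃ 


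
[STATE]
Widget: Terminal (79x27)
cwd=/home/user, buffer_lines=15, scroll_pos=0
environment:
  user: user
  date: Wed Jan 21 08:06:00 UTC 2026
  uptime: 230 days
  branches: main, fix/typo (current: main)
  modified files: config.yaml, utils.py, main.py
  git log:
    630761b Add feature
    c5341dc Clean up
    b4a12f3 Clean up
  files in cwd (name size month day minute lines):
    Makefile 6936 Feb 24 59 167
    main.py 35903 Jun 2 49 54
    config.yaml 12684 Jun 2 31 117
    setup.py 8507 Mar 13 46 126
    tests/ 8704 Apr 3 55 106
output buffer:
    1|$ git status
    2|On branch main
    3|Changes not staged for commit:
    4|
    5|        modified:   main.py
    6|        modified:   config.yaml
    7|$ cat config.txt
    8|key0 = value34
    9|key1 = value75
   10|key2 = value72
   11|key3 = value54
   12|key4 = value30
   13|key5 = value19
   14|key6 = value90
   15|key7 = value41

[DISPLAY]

$ git status                                                                   
On branch main                                                                 
Changes not staged for commit:                                                 
                                                                               
        modified:   main.py                                                    
        modified:   config.yaml                                                
$ cat config.txt                                                               
key0 = value34                                                                 
key1 = value75                                                                 
key2 = value72                                                                 
key3 = value54                                                                 
key4 = value30                                                                 
key5 = value19                                                                 
key6 = value90                                                                 
key7 = value41                                                                 
$ █                                                                            
                                                                               
                                                                               
                                                                               
                                                                               
                                                                               
                                                                               
                                                                               
                                                                               
                                                                               
                                                                               
                                                                               


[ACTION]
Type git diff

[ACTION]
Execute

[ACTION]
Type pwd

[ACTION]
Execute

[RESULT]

$ git status                                                                   
On branch main                                                                 
Changes not staged for commit:                                                 
                                                                               
        modified:   main.py                                                    
        modified:   config.yaml                                                
$ cat config.txt                                                               
key0 = value34                                                                 
key1 = value75                                                                 
key2 = value72                                                                 
key3 = value54                                                                 
key4 = value30                                                                 
key5 = value19                                                                 
key6 = value90                                                                 
key7 = value41                                                                 
$ git diff                                                                     
diff --git a/main.py b/main.py                                                 
--- a/main.py                                                                  
+++ b/main.py                                                                  
@@ -1,3 +1,4 @@                                                                
+# updated                                                                     
 import sys                                                                    
$ pwd                                                                          
/home/user                                                                     
$ █                                                                            
                                                                               
                                                                               
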